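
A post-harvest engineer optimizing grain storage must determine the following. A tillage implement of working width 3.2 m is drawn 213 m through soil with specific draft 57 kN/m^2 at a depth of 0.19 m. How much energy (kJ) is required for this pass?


E = k * d * w * L
  = 57 * 0.19 * 3.2 * 213
  = 7381.73 kJ


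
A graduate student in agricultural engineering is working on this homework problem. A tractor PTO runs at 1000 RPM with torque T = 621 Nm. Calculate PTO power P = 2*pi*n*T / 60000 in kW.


P = 2*pi*n*T / 60000
  = 2*pi * 1000 * 621 / 60000
  = 3901858.08 / 60000
  = 65.03 kW


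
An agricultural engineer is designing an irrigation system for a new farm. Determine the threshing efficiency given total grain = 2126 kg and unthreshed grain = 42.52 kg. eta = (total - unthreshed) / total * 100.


eta = (total - unthreshed) / total * 100
    = (2126 - 42.52) / 2126 * 100
    = 2083.48 / 2126 * 100
    = 98%


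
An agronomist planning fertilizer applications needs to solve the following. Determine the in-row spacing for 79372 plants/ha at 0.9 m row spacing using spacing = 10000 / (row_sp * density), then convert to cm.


spacing = 10000 / (row_sp * density)
        = 10000 / (0.9 * 79372)
        = 10000 / 71434.80
        = 0.13999 m = 14.00 cm


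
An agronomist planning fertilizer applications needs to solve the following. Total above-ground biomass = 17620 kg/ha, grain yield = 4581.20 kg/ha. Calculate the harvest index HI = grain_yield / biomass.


HI = grain_yield / biomass
   = 4581.20 / 17620
   = 0.26


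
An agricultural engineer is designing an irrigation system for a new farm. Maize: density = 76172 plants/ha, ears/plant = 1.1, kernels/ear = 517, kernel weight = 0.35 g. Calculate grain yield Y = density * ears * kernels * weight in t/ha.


Y = density * ears * kernels * kw
  = 76172 * 1.1 * 517 * 0.35 g/ha
  = 15161655.74 g/ha
  = 15161.66 kg/ha = 15.16 t/ha


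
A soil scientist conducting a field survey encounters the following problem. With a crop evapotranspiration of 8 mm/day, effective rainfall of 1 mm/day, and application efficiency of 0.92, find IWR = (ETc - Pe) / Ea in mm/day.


IWR = (ETc - Pe) / Ea
    = (8 - 1) / 0.92
    = 7 / 0.92
    = 7.61 mm/day


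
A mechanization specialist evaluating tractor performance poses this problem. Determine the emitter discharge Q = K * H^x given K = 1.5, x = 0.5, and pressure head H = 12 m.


Q = K * H^x
  = 1.5 * 12^0.5
  = 1.5 * 3.4641
  = 5.20 L/h


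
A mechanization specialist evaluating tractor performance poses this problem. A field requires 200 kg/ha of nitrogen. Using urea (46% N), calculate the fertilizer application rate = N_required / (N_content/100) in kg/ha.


Rate = N_required / (N_content / 100)
     = 200 / (46 / 100)
     = 200 / 0.46
     = 434.78 kg/ha


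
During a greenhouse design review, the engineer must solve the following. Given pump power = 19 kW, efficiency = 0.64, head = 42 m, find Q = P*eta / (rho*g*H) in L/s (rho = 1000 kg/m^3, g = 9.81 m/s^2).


Q = (P * 1000 * eta) / (rho * g * H)
  = (19 * 1000 * 0.64) / (1000 * 9.81 * 42)
  = 12160 / 412020
  = 0.02951 m^3/s = 29.51 L/s


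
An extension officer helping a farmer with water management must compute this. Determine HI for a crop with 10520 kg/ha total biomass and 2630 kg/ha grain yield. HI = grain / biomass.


HI = grain_yield / biomass
   = 2630 / 10520
   = 0.25


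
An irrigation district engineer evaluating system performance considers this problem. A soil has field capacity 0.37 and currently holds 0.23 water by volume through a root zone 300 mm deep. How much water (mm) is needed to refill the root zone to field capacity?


SMD = (FC - theta) * D
    = (0.37 - 0.23) * 300
    = 0.140 * 300
    = 42 mm


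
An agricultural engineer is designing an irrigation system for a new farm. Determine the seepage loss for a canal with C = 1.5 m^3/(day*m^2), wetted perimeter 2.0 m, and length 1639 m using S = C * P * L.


S = C * P * L
  = 1.5 * 2.0 * 1639
  = 4917 m^3/day


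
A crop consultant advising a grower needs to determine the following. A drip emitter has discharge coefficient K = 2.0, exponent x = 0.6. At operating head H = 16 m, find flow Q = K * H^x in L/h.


Q = K * H^x
  = 2.0 * 16^0.6
  = 2.0 * 5.2780
  = 10.56 L/h


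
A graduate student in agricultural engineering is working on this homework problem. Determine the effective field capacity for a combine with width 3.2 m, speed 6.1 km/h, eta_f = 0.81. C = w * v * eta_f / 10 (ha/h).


C = w * v * eta_f / 10
  = 3.2 * 6.1 * 0.81 / 10
  = 15.81 / 10
  = 1.58 ha/h


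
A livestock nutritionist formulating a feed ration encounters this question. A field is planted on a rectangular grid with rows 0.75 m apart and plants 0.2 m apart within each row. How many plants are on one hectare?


D = 10000 / (row_sp * plant_sp)
  = 10000 / (0.75 * 0.2)
  = 10000 / 0.1500
  = 66666.67 plants/ha


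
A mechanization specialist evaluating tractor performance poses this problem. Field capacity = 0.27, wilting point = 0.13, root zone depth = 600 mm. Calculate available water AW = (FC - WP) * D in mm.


AW = (FC - WP) * D
   = (0.27 - 0.13) * 600
   = 0.14 * 600
   = 84 mm


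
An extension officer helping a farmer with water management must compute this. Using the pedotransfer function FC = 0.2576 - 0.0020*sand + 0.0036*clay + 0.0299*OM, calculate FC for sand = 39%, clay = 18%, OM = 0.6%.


FC = 0.2576 - 0.0020*39 + 0.0036*18 + 0.0299*0.6
   = 0.2576 - 0.0780 + 0.0648 + 0.0179
   = 0.2623


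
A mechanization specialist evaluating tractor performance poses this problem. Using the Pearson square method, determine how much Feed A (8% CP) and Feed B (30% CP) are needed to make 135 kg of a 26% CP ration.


parts_A = CP_b - target = 30 - 26 = 4
parts_B = target - CP_a = 26 - 8 = 18
total_parts = 4 + 18 = 22
Feed A = 135 * 4 / 22 = 24.55 kg
Feed B = 135 * 18 / 22 = 110.45 kg

24.55 kg


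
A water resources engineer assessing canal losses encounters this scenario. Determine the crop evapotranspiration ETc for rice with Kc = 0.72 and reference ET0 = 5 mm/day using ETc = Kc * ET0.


ETc = Kc * ET0
    = 0.72 * 5
    = 3.60 mm/day


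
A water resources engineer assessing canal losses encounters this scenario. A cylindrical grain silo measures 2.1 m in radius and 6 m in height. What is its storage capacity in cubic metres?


V = pi * r^2 * h
  = pi * 2.1^2 * 6
  = pi * 4.41 * 6
  = 83.13 m^3


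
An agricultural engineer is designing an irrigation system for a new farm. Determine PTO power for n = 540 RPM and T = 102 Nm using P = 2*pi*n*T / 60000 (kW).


P = 2*pi*n*T / 60000
  = 2*pi * 540 * 102 / 60000
  = 346077.85 / 60000
  = 5.77 kW


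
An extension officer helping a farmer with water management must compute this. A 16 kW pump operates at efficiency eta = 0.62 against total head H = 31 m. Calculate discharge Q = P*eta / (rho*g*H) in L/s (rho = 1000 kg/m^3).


Q = (P * 1000 * eta) / (rho * g * H)
  = (16 * 1000 * 0.62) / (1000 * 9.81 * 31)
  = 9920 / 304110
  = 0.03262 m^3/s = 32.62 L/s


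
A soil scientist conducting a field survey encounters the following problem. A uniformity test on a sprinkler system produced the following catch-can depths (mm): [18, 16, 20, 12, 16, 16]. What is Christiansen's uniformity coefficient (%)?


xbar = 98 / 6 = 16.333
sum|xi - xbar| = 10.667
CU = 100 * (1 - 10.667 / (6 * 16.333))
   = 100 * (1 - 0.1088)
   = 89.12%


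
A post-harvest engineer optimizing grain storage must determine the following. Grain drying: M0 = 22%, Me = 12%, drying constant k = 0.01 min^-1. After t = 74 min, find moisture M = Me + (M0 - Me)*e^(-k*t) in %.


M = Me + (M0 - Me) * e^(-k*t)
  = 12 + (22 - 12) * e^(-0.01*74)
  = 12 + 10 * e^(-0.740)
  = 12 + 10 * 0.47711
  = 12 + 4.7711
  = 16.77%


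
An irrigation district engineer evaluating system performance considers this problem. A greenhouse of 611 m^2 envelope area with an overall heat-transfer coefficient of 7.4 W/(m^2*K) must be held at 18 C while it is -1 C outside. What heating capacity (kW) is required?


dT = 18 - (-1) = 19 K
Q = U * A * dT
  = 7.4 * 611 * 19
  = 85906.60 W = 85.91 kW


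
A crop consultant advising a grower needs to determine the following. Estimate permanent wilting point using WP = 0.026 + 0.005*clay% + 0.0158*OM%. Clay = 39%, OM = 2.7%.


WP = 0.026 + 0.005*39 + 0.0158*2.7
   = 0.026 + 0.1950 + 0.0427
   = 0.2637


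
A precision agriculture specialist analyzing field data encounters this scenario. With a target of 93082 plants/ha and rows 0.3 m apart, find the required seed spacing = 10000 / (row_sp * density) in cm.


spacing = 10000 / (row_sp * density)
        = 10000 / (0.3 * 93082)
        = 10000 / 27924.60
        = 0.35811 m = 35.81 cm


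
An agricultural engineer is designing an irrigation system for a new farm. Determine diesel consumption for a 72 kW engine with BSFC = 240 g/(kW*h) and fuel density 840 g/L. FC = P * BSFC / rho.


FC = P * BSFC / rho_fuel
   = 72 * 240 / 840
   = 17280 / 840
   = 20.57 L/h


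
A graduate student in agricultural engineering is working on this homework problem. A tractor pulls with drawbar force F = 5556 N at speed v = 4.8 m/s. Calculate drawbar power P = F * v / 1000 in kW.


P = F * v / 1000
  = 5556 * 4.8 / 1000
  = 26668.80 / 1000
  = 26.67 kW


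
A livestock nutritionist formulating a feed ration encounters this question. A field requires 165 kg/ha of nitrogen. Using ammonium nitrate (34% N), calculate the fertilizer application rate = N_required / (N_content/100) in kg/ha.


Rate = N_required / (N_content / 100)
     = 165 / (34 / 100)
     = 165 / 0.34
     = 485.29 kg/ha


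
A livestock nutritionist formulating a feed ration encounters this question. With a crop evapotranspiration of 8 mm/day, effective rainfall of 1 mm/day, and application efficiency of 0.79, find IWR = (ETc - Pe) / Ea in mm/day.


IWR = (ETc - Pe) / Ea
    = (8 - 1) / 0.79
    = 7 / 0.79
    = 8.86 mm/day


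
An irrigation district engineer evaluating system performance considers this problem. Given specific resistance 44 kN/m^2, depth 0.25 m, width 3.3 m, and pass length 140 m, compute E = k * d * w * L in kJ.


E = k * d * w * L
  = 44 * 0.25 * 3.3 * 140
  = 5082 kJ


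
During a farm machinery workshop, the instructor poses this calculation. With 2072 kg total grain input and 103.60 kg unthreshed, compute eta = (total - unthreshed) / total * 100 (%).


eta = (total - unthreshed) / total * 100
    = (2072 - 103.60) / 2072 * 100
    = 1968.40 / 2072 * 100
    = 95%


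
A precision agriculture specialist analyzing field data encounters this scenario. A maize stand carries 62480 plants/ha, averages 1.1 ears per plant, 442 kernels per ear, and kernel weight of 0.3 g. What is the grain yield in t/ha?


Y = density * ears * kernels * kw
  = 62480 * 1.1 * 442 * 0.3 g/ha
  = 9113332.80 g/ha
  = 9113.33 kg/ha = 9.11 t/ha


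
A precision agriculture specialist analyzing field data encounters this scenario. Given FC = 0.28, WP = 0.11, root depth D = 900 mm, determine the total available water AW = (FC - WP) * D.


AW = (FC - WP) * D
   = (0.28 - 0.11) * 900
   = 0.17 * 900
   = 153 mm


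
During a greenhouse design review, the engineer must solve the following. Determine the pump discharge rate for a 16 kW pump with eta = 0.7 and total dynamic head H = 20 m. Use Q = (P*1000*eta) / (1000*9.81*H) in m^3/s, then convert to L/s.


Q = (P * 1000 * eta) / (rho * g * H)
  = (16 * 1000 * 0.7) / (1000 * 9.81 * 20)
  = 11200 / 196200
  = 0.05708 m^3/s = 57.08 L/s


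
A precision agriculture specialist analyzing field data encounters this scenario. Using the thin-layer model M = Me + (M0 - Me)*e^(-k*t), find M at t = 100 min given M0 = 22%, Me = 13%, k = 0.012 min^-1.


M = Me + (M0 - Me) * e^(-k*t)
  = 13 + (22 - 13) * e^(-0.012*100)
  = 13 + 9 * e^(-1.200)
  = 13 + 9 * 0.30119
  = 13 + 2.7107
  = 15.71%


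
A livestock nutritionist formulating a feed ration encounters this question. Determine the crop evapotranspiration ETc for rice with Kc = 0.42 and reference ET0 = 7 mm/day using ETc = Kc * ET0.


ETc = Kc * ET0
    = 0.42 * 7
    = 2.94 mm/day


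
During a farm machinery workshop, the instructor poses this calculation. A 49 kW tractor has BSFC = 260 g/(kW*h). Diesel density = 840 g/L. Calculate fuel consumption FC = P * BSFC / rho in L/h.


FC = P * BSFC / rho_fuel
   = 49 * 260 / 840
   = 12740 / 840
   = 15.17 L/h


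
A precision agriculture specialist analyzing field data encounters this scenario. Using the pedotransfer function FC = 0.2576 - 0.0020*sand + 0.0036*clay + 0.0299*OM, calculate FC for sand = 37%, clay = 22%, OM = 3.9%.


FC = 0.2576 - 0.0020*37 + 0.0036*22 + 0.0299*3.9
   = 0.2576 - 0.0740 + 0.0792 + 0.1166
   = 0.3794


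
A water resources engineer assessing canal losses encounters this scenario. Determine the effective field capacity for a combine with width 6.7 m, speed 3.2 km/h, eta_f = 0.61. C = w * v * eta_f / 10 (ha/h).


C = w * v * eta_f / 10
  = 6.7 * 3.2 * 0.61 / 10
  = 13.08 / 10
  = 1.31 ha/h


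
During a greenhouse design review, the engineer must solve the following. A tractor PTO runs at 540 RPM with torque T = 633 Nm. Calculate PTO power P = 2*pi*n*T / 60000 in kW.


P = 2*pi*n*T / 60000
  = 2*pi * 540 * 633 / 60000
  = 2147718.40 / 60000
  = 35.80 kW


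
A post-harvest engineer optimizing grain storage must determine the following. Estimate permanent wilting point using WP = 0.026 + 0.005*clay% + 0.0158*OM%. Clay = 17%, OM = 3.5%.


WP = 0.026 + 0.005*17 + 0.0158*3.5
   = 0.026 + 0.0850 + 0.0553
   = 0.1663


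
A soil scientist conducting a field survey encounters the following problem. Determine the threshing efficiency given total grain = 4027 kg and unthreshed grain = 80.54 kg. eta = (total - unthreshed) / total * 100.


eta = (total - unthreshed) / total * 100
    = (4027 - 80.54) / 4027 * 100
    = 3946.46 / 4027 * 100
    = 98%


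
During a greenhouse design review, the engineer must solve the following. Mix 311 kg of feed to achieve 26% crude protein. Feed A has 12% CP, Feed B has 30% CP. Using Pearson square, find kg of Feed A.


parts_A = CP_b - target = 30 - 26 = 4
parts_B = target - CP_a = 26 - 12 = 14
total_parts = 4 + 14 = 18
Feed A = 311 * 4 / 18 = 69.11 kg
Feed B = 311 * 14 / 18 = 241.89 kg

69.11 kg


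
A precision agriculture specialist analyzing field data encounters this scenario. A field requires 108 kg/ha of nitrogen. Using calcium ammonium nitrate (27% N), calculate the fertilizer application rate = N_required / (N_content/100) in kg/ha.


Rate = N_required / (N_content / 100)
     = 108 / (27 / 100)
     = 108 / 0.27
     = 400 kg/ha


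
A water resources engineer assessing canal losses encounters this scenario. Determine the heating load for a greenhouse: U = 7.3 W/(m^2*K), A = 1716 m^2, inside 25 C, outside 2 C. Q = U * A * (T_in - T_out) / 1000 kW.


dT = 25 - (2) = 23 K
Q = U * A * dT
  = 7.3 * 1716 * 23
  = 288116.40 W = 288.12 kW


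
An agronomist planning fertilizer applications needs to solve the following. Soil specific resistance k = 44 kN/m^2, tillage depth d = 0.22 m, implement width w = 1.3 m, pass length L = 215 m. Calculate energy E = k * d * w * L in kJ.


E = k * d * w * L
  = 44 * 0.22 * 1.3 * 215
  = 2705.56 kJ


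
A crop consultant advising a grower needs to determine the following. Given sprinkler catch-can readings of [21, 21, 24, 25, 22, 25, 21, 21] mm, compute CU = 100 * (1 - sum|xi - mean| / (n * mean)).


xbar = 180 / 8 = 22.500
sum|xi - xbar| = 13
CU = 100 * (1 - 13 / (8 * 22.500))
   = 100 * (1 - 0.0722)
   = 92.78%


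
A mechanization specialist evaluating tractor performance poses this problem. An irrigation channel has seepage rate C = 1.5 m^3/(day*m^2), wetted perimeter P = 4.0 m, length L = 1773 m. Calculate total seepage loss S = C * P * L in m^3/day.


S = C * P * L
  = 1.5 * 4.0 * 1773
  = 10638 m^3/day


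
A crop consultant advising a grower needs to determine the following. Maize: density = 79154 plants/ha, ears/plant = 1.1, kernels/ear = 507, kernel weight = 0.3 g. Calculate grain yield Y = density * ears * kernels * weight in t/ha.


Y = density * ears * kernels * kw
  = 79154 * 1.1 * 507 * 0.3 g/ha
  = 13243255.74 g/ha
  = 13243.26 kg/ha = 13.24 t/ha


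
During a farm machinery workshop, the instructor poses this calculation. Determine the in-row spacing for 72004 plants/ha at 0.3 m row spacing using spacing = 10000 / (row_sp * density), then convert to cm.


spacing = 10000 / (row_sp * density)
        = 10000 / (0.3 * 72004)
        = 10000 / 21601.20
        = 0.46294 m = 46.29 cm


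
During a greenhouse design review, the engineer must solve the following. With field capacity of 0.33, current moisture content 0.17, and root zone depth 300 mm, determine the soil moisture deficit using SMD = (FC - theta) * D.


SMD = (FC - theta) * D
    = (0.33 - 0.17) * 300
    = 0.160 * 300
    = 48 mm


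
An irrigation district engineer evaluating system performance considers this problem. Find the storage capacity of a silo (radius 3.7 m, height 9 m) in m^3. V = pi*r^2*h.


V = pi * r^2 * h
  = pi * 3.7^2 * 9
  = pi * 13.69 * 9
  = 387.08 m^3


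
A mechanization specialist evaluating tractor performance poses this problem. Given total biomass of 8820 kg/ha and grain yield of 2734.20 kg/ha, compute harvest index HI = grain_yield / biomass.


HI = grain_yield / biomass
   = 2734.20 / 8820
   = 0.31


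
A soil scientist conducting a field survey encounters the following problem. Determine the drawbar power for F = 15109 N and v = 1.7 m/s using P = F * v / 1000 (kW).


P = F * v / 1000
  = 15109 * 1.7 / 1000
  = 25685.30 / 1000
  = 25.69 kW


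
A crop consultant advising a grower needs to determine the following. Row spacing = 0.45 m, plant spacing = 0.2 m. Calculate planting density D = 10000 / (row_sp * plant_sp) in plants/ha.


D = 10000 / (row_sp * plant_sp)
  = 10000 / (0.45 * 0.2)
  = 10000 / 0.0900
  = 111111.11 plants/ha


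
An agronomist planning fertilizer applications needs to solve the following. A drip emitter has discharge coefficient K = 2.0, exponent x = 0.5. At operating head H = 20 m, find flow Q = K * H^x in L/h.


Q = K * H^x
  = 2.0 * 20^0.5
  = 2.0 * 4.4721
  = 8.94 L/h


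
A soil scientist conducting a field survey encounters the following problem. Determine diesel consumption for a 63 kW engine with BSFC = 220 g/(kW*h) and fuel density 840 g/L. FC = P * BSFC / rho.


FC = P * BSFC / rho_fuel
   = 63 * 220 / 840
   = 13860 / 840
   = 16.50 L/h


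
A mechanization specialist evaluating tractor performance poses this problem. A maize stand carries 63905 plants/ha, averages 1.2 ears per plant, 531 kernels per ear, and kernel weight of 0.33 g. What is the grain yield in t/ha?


Y = density * ears * kernels * kw
  = 63905 * 1.2 * 531 * 0.33 g/ha
  = 13437687.78 g/ha
  = 13437.69 kg/ha = 13.44 t/ha


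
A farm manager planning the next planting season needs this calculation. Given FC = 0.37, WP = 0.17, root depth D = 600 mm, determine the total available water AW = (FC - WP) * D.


AW = (FC - WP) * D
   = (0.37 - 0.17) * 600
   = 0.20 * 600
   = 120 mm


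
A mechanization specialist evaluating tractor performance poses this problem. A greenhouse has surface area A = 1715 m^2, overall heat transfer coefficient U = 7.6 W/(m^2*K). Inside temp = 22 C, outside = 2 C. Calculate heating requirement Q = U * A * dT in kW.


dT = 22 - (2) = 20 K
Q = U * A * dT
  = 7.6 * 1715 * 20
  = 260680 W = 260.68 kW


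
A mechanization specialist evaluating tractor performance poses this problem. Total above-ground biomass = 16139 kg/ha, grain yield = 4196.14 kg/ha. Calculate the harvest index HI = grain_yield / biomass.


HI = grain_yield / biomass
   = 4196.14 / 16139
   = 0.26


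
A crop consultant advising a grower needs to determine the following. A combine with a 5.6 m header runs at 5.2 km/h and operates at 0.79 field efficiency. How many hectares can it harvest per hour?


C = w * v * eta_f / 10
  = 5.6 * 5.2 * 0.79 / 10
  = 23.00 / 10
  = 2.30 ha/h


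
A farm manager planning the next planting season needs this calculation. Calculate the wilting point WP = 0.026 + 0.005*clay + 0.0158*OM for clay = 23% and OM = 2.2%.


WP = 0.026 + 0.005*23 + 0.0158*2.2
   = 0.026 + 0.1150 + 0.0348
   = 0.1758


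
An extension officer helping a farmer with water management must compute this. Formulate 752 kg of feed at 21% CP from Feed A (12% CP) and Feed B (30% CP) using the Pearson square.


parts_A = CP_b - target = 30 - 21 = 9
parts_B = target - CP_a = 21 - 12 = 9
total_parts = 9 + 9 = 18
Feed A = 752 * 9 / 18 = 376 kg
Feed B = 752 * 9 / 18 = 376 kg


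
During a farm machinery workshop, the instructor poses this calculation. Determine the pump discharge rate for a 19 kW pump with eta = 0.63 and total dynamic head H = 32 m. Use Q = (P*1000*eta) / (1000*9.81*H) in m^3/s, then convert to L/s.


Q = (P * 1000 * eta) / (rho * g * H)
  = (19 * 1000 * 0.63) / (1000 * 9.81 * 32)
  = 11970 / 313920
  = 0.03813 m^3/s = 38.13 L/s


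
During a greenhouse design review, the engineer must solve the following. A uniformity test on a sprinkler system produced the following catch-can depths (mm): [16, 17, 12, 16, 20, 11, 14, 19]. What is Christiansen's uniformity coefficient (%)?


xbar = 125 / 8 = 15.625
sum|xi - xbar| = 19.750
CU = 100 * (1 - 19.750 / (8 * 15.625))
   = 100 * (1 - 0.1580)
   = 84.20%


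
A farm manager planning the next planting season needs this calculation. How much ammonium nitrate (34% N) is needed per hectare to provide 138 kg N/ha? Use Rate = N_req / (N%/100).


Rate = N_required / (N_content / 100)
     = 138 / (34 / 100)
     = 138 / 0.34
     = 405.88 kg/ha


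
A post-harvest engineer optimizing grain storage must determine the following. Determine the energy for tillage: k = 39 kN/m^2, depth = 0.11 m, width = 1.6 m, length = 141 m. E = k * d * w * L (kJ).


E = k * d * w * L
  = 39 * 0.11 * 1.6 * 141
  = 967.82 kJ


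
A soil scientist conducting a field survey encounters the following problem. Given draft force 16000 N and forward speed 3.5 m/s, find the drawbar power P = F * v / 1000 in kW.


P = F * v / 1000
  = 16000 * 3.5 / 1000
  = 56000 / 1000
  = 56 kW


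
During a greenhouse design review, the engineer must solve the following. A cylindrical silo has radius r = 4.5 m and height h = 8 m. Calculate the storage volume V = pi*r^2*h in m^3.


V = pi * r^2 * h
  = pi * 4.5^2 * 8
  = pi * 20.25 * 8
  = 508.94 m^3


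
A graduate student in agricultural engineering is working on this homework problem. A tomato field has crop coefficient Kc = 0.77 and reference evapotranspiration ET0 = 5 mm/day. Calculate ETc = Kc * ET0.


ETc = Kc * ET0
    = 0.77 * 5
    = 3.85 mm/day


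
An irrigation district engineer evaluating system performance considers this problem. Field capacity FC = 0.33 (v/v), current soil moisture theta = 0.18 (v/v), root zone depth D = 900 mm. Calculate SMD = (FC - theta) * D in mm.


SMD = (FC - theta) * D
    = (0.33 - 0.18) * 900
    = 0.150 * 900
    = 135 mm


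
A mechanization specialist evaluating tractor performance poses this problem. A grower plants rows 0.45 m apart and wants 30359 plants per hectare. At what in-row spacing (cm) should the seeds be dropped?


spacing = 10000 / (row_sp * density)
        = 10000 / (0.45 * 30359)
        = 10000 / 13661.55
        = 0.73198 m = 73.20 cm


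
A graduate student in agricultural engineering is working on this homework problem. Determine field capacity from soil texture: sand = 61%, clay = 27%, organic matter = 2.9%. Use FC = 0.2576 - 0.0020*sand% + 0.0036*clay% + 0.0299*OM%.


FC = 0.2576 - 0.0020*61 + 0.0036*27 + 0.0299*2.9
   = 0.2576 - 0.1220 + 0.0972 + 0.0867
   = 0.3195


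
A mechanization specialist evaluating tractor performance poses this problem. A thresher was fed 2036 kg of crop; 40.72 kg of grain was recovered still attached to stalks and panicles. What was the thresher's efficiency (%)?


eta = (total - unthreshed) / total * 100
    = (2036 - 40.72) / 2036 * 100
    = 1995.28 / 2036 * 100
    = 98%


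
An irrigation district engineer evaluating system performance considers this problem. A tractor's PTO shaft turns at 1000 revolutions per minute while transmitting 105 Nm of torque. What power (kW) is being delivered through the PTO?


P = 2*pi*n*T / 60000
  = 2*pi * 1000 * 105 / 60000
  = 659734.46 / 60000
  = 11.00 kW


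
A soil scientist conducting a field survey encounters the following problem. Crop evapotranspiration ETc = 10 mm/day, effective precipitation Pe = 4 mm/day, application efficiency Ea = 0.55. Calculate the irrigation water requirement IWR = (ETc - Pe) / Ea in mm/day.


IWR = (ETc - Pe) / Ea
    = (10 - 4) / 0.55
    = 6 / 0.55
    = 10.91 mm/day


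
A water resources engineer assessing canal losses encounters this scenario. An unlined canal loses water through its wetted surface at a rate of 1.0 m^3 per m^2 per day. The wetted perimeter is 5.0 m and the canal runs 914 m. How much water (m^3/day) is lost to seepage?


S = C * P * L
  = 1.0 * 5.0 * 914
  = 4570 m^3/day


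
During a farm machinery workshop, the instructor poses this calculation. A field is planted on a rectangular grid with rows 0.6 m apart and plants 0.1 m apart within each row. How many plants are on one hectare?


D = 10000 / (row_sp * plant_sp)
  = 10000 / (0.6 * 0.1)
  = 10000 / 0.0600
  = 166666.67 plants/ha


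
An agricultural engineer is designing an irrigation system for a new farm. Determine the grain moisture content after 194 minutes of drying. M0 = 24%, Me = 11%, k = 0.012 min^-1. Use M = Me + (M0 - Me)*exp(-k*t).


M = Me + (M0 - Me) * e^(-k*t)
  = 11 + (24 - 11) * e^(-0.012*194)
  = 11 + 13 * e^(-2.328)
  = 11 + 13 * 0.09749
  = 11 + 1.2674
  = 12.27%


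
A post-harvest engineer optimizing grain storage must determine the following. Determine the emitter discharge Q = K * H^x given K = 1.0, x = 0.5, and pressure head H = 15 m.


Q = K * H^x
  = 1.0 * 15^0.5
  = 1.0 * 3.8730
  = 3.87 L/h


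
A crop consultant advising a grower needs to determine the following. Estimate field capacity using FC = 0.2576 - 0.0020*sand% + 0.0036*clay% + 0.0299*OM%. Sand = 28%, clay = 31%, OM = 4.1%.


FC = 0.2576 - 0.0020*28 + 0.0036*31 + 0.0299*4.1
   = 0.2576 - 0.0560 + 0.1116 + 0.1226
   = 0.4358


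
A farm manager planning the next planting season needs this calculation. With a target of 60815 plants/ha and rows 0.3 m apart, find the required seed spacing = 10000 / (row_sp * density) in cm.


spacing = 10000 / (row_sp * density)
        = 10000 / (0.3 * 60815)
        = 10000 / 18244.50
        = 0.54811 m = 54.81 cm


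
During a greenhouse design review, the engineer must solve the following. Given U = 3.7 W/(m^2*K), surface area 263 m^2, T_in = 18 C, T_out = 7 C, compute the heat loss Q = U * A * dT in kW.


dT = 18 - (7) = 11 K
Q = U * A * dT
  = 3.7 * 263 * 11
  = 10704.10 W = 10.70 kW


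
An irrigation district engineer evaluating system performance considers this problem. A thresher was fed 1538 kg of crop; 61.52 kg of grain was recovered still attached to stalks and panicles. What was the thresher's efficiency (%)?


eta = (total - unthreshed) / total * 100
    = (1538 - 61.52) / 1538 * 100
    = 1476.48 / 1538 * 100
    = 96%


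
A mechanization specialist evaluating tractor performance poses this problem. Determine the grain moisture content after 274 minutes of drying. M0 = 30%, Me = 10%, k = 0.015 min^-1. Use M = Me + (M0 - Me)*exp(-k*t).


M = Me + (M0 - Me) * e^(-k*t)
  = 10 + (30 - 10) * e^(-0.015*274)
  = 10 + 20 * e^(-4.110)
  = 10 + 20 * 0.01641
  = 10 + 0.3282
  = 10.33%


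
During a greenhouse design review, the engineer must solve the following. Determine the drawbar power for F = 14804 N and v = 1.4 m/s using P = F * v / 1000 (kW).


P = F * v / 1000
  = 14804 * 1.4 / 1000
  = 20725.60 / 1000
  = 20.73 kW


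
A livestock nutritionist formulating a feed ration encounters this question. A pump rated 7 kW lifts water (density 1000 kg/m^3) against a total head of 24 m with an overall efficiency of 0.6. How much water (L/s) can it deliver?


Q = (P * 1000 * eta) / (rho * g * H)
  = (7 * 1000 * 0.6) / (1000 * 9.81 * 24)
  = 4200 / 235440
  = 0.01784 m^3/s = 17.84 L/s


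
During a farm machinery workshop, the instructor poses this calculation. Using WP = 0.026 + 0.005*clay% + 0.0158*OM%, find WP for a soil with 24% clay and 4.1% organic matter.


WP = 0.026 + 0.005*24 + 0.0158*4.1
   = 0.026 + 0.1200 + 0.0648
   = 0.2108


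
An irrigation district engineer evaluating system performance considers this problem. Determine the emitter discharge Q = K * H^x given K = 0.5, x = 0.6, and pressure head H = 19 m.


Q = K * H^x
  = 0.5 * 19^0.6
  = 0.5 * 5.8513
  = 2.93 L/h


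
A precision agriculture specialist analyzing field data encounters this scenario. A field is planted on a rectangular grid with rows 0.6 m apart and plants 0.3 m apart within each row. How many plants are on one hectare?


D = 10000 / (row_sp * plant_sp)
  = 10000 / (0.6 * 0.3)
  = 10000 / 0.1800
  = 55555.56 plants/ha


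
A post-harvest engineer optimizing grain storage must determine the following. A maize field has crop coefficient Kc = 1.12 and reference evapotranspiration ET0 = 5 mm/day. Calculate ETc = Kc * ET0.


ETc = Kc * ET0
    = 1.12 * 5
    = 5.60 mm/day


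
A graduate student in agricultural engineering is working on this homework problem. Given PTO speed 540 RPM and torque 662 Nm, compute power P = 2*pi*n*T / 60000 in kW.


P = 2*pi*n*T / 60000
  = 2*pi * 540 * 662 / 60000
  = 2246113.08 / 60000
  = 37.44 kW


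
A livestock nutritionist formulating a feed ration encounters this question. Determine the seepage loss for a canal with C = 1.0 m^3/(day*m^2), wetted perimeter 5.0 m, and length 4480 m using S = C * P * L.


S = C * P * L
  = 1.0 * 5.0 * 4480
  = 22400 m^3/day


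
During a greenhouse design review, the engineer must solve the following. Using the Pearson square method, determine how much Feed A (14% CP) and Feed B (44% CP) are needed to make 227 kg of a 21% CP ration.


parts_A = CP_b - target = 44 - 21 = 23
parts_B = target - CP_a = 21 - 14 = 7
total_parts = 23 + 7 = 30
Feed A = 227 * 23 / 30 = 174.03 kg
Feed B = 227 * 7 / 30 = 52.97 kg

174.03 kg


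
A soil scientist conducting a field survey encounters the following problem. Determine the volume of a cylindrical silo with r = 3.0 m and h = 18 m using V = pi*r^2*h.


V = pi * r^2 * h
  = pi * 3.0^2 * 18
  = pi * 9 * 18
  = 508.94 m^3


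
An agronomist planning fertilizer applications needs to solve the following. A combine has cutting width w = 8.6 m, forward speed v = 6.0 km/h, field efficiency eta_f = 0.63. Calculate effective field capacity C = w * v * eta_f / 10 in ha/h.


C = w * v * eta_f / 10
  = 8.6 * 6.0 * 0.63 / 10
  = 32.51 / 10
  = 3.25 ha/h


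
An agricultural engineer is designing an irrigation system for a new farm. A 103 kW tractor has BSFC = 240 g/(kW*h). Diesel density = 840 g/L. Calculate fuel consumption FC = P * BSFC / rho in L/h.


FC = P * BSFC / rho_fuel
   = 103 * 240 / 840
   = 24720 / 840
   = 29.43 L/h


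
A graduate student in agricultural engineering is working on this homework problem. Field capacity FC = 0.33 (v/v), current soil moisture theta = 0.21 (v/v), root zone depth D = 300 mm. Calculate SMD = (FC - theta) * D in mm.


SMD = (FC - theta) * D
    = (0.33 - 0.21) * 300
    = 0.120 * 300
    = 36 mm


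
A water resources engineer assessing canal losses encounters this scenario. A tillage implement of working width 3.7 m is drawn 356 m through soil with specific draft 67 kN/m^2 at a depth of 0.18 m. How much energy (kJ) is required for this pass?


E = k * d * w * L
  = 67 * 0.18 * 3.7 * 356
  = 15885.43 kJ


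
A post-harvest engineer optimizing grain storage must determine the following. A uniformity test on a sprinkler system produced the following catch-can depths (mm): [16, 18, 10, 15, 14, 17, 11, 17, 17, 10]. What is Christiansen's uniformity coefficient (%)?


xbar = 145 / 10 = 14.500
sum|xi - xbar| = 26
CU = 100 * (1 - 26 / (10 * 14.500))
   = 100 * (1 - 0.1793)
   = 82.07%


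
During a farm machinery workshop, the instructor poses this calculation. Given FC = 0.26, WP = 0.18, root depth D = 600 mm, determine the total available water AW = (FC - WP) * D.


AW = (FC - WP) * D
   = (0.26 - 0.18) * 600
   = 0.08 * 600
   = 48 mm


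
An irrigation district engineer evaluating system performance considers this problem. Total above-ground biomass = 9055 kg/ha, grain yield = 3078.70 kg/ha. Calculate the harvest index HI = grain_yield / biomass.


HI = grain_yield / biomass
   = 3078.70 / 9055
   = 0.34


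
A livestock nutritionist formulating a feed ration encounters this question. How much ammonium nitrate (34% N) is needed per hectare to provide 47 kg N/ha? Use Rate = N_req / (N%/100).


Rate = N_required / (N_content / 100)
     = 47 / (34 / 100)
     = 47 / 0.34
     = 138.24 kg/ha


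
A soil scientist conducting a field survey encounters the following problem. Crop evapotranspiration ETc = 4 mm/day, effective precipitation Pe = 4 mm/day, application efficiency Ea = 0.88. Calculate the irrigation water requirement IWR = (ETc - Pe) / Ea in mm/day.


IWR = (ETc - Pe) / Ea
    = (4 - 4) / 0.88
    = 0 / 0.88
    = 0 mm/day


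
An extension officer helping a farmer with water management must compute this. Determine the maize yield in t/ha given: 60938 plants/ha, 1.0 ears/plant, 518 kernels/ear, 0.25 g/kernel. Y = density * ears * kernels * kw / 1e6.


Y = density * ears * kernels * kw
  = 60938 * 1.0 * 518 * 0.25 g/ha
  = 7891471 g/ha
  = 7891.47 kg/ha = 7.89 t/ha


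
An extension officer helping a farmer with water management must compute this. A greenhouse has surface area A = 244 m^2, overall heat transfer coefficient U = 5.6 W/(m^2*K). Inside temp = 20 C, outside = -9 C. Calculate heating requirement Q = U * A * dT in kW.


dT = 20 - (-9) = 29 K
Q = U * A * dT
  = 5.6 * 244 * 29
  = 39625.60 W = 39.63 kW


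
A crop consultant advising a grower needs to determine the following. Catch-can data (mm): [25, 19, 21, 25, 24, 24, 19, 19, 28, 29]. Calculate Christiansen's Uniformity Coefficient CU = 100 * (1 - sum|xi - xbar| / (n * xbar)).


xbar = 233 / 10 = 23.300
sum|xi - xbar| = 30.400
CU = 100 * (1 - 30.400 / (10 * 23.300))
   = 100 * (1 - 0.1305)
   = 86.95%


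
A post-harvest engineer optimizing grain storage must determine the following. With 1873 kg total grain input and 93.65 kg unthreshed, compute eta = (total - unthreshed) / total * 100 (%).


eta = (total - unthreshed) / total * 100
    = (1873 - 93.65) / 1873 * 100
    = 1779.35 / 1873 * 100
    = 95%


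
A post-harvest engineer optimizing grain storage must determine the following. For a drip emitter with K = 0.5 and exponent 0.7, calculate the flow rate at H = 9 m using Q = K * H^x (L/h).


Q = K * H^x
  = 0.5 * 9^0.7
  = 0.5 * 4.6555
  = 2.33 L/h


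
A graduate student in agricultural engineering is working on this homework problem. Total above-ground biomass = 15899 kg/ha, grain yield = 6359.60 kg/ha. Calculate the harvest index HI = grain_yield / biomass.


HI = grain_yield / biomass
   = 6359.60 / 15899
   = 0.40


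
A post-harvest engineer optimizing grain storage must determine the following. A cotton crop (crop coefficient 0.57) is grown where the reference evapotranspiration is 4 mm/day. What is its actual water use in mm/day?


ETc = Kc * ET0
    = 0.57 * 4
    = 2.28 mm/day


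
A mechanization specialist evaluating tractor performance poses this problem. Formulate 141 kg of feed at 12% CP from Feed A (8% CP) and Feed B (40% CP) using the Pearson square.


parts_A = CP_b - target = 40 - 12 = 28
parts_B = target - CP_a = 12 - 8 = 4
total_parts = 28 + 4 = 32
Feed A = 141 * 28 / 32 = 123.38 kg
Feed B = 141 * 4 / 32 = 17.63 kg

123.38 kg


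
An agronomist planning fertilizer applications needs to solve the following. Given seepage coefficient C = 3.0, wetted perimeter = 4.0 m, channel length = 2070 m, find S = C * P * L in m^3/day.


S = C * P * L
  = 3.0 * 4.0 * 2070
  = 24840 m^3/day


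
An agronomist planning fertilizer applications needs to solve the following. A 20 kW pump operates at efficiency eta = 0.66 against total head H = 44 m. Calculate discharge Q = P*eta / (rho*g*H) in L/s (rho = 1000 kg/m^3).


Q = (P * 1000 * eta) / (rho * g * H)
  = (20 * 1000 * 0.66) / (1000 * 9.81 * 44)
  = 13200 / 431640
  = 0.03058 m^3/s = 30.58 L/s


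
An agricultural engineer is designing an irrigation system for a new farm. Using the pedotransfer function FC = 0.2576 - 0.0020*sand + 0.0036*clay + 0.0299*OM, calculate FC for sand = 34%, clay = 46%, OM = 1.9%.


FC = 0.2576 - 0.0020*34 + 0.0036*46 + 0.0299*1.9
   = 0.2576 - 0.0680 + 0.1656 + 0.0568
   = 0.4120


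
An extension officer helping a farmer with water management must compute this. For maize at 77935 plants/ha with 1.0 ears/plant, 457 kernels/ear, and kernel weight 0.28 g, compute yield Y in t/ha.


Y = density * ears * kernels * kw
  = 77935 * 1.0 * 457 * 0.28 g/ha
  = 9972562.60 g/ha
  = 9972.56 kg/ha = 9.97 t/ha


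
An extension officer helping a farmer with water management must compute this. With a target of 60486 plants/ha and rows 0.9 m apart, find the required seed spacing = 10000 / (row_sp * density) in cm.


spacing = 10000 / (row_sp * density)
        = 10000 / (0.9 * 60486)
        = 10000 / 54437.40
        = 0.18370 m = 18.37 cm


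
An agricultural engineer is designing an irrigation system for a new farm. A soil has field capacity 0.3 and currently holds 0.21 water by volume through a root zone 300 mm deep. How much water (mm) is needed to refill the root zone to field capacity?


SMD = (FC - theta) * D
    = (0.3 - 0.21) * 300
    = 0.090 * 300
    = 27 mm


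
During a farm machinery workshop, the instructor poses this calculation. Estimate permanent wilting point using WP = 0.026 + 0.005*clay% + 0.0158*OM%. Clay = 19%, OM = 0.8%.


WP = 0.026 + 0.005*19 + 0.0158*0.8
   = 0.026 + 0.0950 + 0.0126
   = 0.1336


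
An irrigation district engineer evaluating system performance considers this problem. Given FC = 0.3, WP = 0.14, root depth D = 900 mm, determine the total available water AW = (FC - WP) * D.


AW = (FC - WP) * D
   = (0.3 - 0.14) * 900
   = 0.16 * 900
   = 144 mm


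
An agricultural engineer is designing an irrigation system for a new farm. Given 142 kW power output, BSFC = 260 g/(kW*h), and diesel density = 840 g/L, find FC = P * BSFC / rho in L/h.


FC = P * BSFC / rho_fuel
   = 142 * 260 / 840
   = 36920 / 840
   = 43.95 L/h


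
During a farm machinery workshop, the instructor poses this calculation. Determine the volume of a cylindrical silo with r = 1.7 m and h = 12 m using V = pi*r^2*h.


V = pi * r^2 * h
  = pi * 1.7^2 * 12
  = pi * 2.89 * 12
  = 108.95 m^3


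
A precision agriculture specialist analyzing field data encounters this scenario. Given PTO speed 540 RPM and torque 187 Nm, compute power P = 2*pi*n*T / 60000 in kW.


P = 2*pi*n*T / 60000
  = 2*pi * 540 * 187 / 60000
  = 634476.05 / 60000
  = 10.57 kW


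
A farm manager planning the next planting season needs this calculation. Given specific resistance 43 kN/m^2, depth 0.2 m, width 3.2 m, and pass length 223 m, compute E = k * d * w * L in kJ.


E = k * d * w * L
  = 43 * 0.2 * 3.2 * 223
  = 6136.96 kJ


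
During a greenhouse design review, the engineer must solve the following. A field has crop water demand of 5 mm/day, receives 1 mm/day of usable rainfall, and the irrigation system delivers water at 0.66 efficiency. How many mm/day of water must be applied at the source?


IWR = (ETc - Pe) / Ea
    = (5 - 1) / 0.66
    = 4 / 0.66
    = 6.06 mm/day
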